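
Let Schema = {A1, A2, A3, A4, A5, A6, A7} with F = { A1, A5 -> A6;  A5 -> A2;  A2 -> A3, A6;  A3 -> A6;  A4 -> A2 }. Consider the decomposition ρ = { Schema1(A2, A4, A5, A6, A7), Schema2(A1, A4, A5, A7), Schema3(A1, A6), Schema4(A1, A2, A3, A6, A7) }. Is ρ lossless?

Yes

Chase test. Columns are A1, A2, A3, A4, A5, A6, A7; row i has aⱼ where attribute j ∈ Schemai, else bᵢⱼ.
Initial tableau (one row per fragment):
  row 1: b11 a2 b13 a4 a5 a6 a7
  row 2: a1 b22 b23 a4 a5 b26 a7
  row 3: a1 b32 b33 b34 b35 a6 b37
  row 4: a1 a2 a3 b44 b45 a6 a7
Rows 1 and 2 agree on A5; apply A5→A2 and equate their A2 entries.
Rows 1 and 2 agree on A2; apply A2→A3, A6 and equate their A3, A6 entries.
Rows 1 and 4 agree on A2; apply A2→A3, A6 and equate their A3, A6 entries.
Row 2 is now all distinguished symbols — the join is lossless.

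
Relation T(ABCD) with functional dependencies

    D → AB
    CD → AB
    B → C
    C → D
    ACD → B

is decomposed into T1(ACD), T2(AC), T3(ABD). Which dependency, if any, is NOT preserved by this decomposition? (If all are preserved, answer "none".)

none

D → AB lies within T3.
CD → AB: restricted closure across fragments reaches AB.
B → C: restricted closure across fragments reaches C.
C → D lies within T1.
ACD → B: restricted closure across fragments reaches B.
Every dependency is enforceable on the fragments, so the decomposition is dependency-preserving.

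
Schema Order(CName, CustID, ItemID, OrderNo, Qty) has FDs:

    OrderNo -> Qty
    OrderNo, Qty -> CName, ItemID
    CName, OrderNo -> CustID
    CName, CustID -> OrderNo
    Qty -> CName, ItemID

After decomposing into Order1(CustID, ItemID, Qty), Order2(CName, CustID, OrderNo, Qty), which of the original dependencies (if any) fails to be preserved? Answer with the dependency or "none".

OrderNo → Qty lies within Order2.
OrderNo, Qty → CName, ItemID: restricted closure across fragments reaches CName, ItemID.
CName, OrderNo → CustID lies within Order2.
CName, CustID → OrderNo lies within Order2.
Qty → CName, ItemID: restricted closure across fragments reaches CName, ItemID.
Every dependency is enforceable on the fragments, so the decomposition is dependency-preserving.

none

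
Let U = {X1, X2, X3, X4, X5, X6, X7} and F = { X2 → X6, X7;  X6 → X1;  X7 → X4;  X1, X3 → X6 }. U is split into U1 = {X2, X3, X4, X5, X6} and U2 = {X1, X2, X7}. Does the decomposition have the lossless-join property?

Common attributes: U1 ∩ U2 = {X2}.
Closure of {X2}: X2 → X6, X7 applies, adding X6, X7; X6 → X1 applies, adding X1; X7 → X4 applies, adding X4. So (X2)⁺ = {X1, X2, X4, X6, X7}.
This closure contains every attribute of U2, so U1 ∩ U2 → U2. The join is lossless.

Yes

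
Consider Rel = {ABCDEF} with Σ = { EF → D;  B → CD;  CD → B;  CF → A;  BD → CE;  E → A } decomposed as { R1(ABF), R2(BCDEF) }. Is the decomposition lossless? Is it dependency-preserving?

Lossless test: (BF)⁺ = {ABCDEF}, which contains all of one fragment — lossless.
Dependency preservation: the restricted closure of {CF} across the fragments never reaches {A}, so CF → A cannot be enforced without a join — not preserved.

lossless but not dependency-preserving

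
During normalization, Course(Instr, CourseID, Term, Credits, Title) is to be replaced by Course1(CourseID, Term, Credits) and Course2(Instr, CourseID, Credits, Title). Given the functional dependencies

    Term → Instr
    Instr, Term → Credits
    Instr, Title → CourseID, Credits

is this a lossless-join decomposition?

Common attributes: Course1 ∩ Course2 = {CourseID, Credits}.
No dependency enlarges {CourseID, Credits}, so (CourseID, Credits)⁺ = {CourseID, Credits}.
The closure contains neither all of Course1 = {CourseID, Term, Credits} nor all of Course2 = {Instr, CourseID, Credits, Title}, so the common attributes are not a superkey of either fragment. The join is lossy.

No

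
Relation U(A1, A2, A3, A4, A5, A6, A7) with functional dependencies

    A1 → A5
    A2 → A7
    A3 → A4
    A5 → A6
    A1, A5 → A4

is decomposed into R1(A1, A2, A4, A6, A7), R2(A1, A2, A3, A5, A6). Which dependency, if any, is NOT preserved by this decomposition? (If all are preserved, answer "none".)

A3 → A4

Check A3 → A4: no single fragment contains all of {A3, A4}, and the restricted closure of {A3} across the fragments never reaches {A4}.
A1 → A5 is preserved.
A2 → A7 is preserved.
A5 → A6 is preserved.
A1, A5 → A4 is preserved.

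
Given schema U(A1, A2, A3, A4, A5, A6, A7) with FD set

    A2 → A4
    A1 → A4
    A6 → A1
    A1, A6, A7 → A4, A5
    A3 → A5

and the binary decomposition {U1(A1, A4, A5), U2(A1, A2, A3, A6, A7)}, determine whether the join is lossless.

Common attributes: U1 ∩ U2 = {A1}.
Closure of {A1}: A1 → A4 applies, adding A4. So (A1)⁺ = {A1, A4}.
The closure contains neither all of U1 = {A1, A4, A5} nor all of U2 = {A1, A2, A3, A6, A7}, so the common attributes are not a superkey of either fragment. The join is lossy.

No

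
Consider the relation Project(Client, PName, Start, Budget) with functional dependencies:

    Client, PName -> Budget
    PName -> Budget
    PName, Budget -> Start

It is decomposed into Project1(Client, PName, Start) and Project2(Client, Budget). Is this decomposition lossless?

No

Common attributes: Project1 ∩ Project2 = {Client}.
No dependency enlarges {Client}, so (Client)⁺ = {Client}.
The closure contains neither all of Project1 = {Client, PName, Start} nor all of Project2 = {Client, Budget}, so the common attributes are not a superkey of either fragment. The join is lossy.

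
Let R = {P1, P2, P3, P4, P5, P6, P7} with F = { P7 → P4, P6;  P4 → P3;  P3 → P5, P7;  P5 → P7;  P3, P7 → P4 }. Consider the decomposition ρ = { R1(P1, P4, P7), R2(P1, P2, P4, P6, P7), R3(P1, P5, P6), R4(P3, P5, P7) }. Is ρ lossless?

Chase test. Columns are P1, P2, P3, P4, P5, P6, P7; row i has aⱼ where attribute j ∈ Ri, else bᵢⱼ.
Initial tableau (one row per fragment):
  row 1: a1 b12 b13 a4 b15 b16 a7
  row 2: a1 a2 b23 a4 b25 a6 a7
  row 3: a1 b32 b33 b34 a5 a6 b37
  row 4: b41 b42 a3 b44 a5 b46 a7
Rows 1 and 2 agree on P7; apply P7→P4, P6 and equate their P4, P6 entries.
Rows 1 and 4 agree on P7; apply P7→P4, P6 and equate their P4, P6 entries.
Rows 1 and 2 agree on P4; apply P4→P3 and equate their P3 entries.
Rows 1 and 4 agree on P4; apply P4→P3 and equate their P3 entries.
Rows 1 and 2 agree on P3; apply P3→P5, P7 and equate their P5, P7 entries.
Rows 1 and 4 agree on P3; apply P3→P5, P7 and equate their P5, P7 entries.
Rows 1 and 3 agree on P5; apply P5→P7 and equate their P7 entries.
Rows 1 and 3 agree on P7; apply P7→P4, P6 and equate their P4, P6 entries.
Rows 1 and 3 agree on P4; apply P4→P3 and equate their P3 entries.
Row 2 is now all distinguished symbols — the join is lossless.

Yes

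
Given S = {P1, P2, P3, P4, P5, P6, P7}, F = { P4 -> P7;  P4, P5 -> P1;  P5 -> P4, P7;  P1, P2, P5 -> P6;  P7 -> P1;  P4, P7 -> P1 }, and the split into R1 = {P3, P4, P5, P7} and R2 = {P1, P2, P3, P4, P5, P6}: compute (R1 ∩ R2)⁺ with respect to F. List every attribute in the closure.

P1, P3, P4, P5, P7

R1 ∩ R2 = {P3, P4, P5}.
P4 → P7 applies, adding P7
P4, P5 → P1 applies, adding P1
Closure: {P1, P3, P4, P5, P7}.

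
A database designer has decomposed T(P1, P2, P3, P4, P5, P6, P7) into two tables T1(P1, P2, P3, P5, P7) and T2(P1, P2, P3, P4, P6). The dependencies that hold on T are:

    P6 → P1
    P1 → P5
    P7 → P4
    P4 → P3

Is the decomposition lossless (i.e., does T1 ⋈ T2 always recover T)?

Common attributes: T1 ∩ T2 = {P1, P2, P3}.
Closure of {P1, P2, P3}: P1 → P5 applies, adding P5. So (P1, P2, P3)⁺ = {P1, P2, P3, P5}.
The closure contains neither all of T1 = {P1, P2, P3, P5, P7} nor all of T2 = {P1, P2, P3, P4, P6}, so the common attributes are not a superkey of either fragment. The join is lossy.

No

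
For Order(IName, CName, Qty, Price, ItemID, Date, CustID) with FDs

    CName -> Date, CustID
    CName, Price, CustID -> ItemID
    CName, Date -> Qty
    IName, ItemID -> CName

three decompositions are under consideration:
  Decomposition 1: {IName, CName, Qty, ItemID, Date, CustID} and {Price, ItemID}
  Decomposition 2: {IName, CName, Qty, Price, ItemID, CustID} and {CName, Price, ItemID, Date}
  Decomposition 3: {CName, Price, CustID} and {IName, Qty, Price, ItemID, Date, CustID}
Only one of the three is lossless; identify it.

Decomposition 1: common = {ItemID}, closure = {ItemID} → lossy.
Decomposition 2: common = {CName, Price, ItemID}, closure = {CName, Qty, Price, ItemID, Date, CustID} → lossless.
Decomposition 3: common = {Price, CustID}, closure = {Price, CustID} → lossy.

Decomposition 2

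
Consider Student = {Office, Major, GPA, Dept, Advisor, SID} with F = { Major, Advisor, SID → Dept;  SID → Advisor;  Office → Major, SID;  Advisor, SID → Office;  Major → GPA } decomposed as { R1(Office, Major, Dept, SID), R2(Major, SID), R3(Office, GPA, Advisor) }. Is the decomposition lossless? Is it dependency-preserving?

Lossless test (chase): Rows 1 and 2 agree on SID; apply SID→Advisor and equate their Advisor entries. Rows 1 and 3 agree on Office; apply Office→Major, SID and equate their Major, SID entries. Rows 1 and 2 agree on Advisor, SID; apply Advisor, SID→Office and equate their Office entries. Rows 1 and 2 agree on Major; apply Major→GPA and equate their GPA entries. Rows 1 and 3 agree on Major; apply Major→GPA and equate their GPA entries. Rows 1 and 2 agree on Major, Advisor, SID; apply Major, Advisor, SID→Dept and equate their Dept entries. Rows 1 and 3 agree on SID; apply SID→Advisor and equate their Advisor entries. Rows 1 and 3 agree on Major, Advisor, SID; apply Major, Advisor, SID→Dept and equate their Dept entries. Row 1 is now all distinguished symbols — the join is lossless.
Dependency preservation: the restricted closure of {Major} across the fragments never reaches {GPA}, so Major → GPA cannot be enforced without a join — not preserved.

lossless but not dependency-preserving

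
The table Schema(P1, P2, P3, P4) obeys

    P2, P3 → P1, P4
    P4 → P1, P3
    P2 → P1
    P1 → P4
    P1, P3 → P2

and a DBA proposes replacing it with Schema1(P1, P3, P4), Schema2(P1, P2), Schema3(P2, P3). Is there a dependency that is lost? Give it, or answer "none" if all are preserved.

P2, P3 → P1, P4: restricted closure across fragments reaches P1, P4.
P4 → P1, P3 lies within Schema1.
P2 → P1 lies within Schema2.
P1 → P4 lies within Schema1.
P1, P3 → P2: restricted closure across fragments reaches P2.
Every dependency is enforceable on the fragments, so the decomposition is dependency-preserving.

none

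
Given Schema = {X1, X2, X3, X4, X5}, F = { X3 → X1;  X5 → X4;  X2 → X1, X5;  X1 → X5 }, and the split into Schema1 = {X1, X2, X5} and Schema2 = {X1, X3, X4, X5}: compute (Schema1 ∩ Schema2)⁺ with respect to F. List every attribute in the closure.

Schema1 ∩ Schema2 = {X1, X5}.
X5 → X4 applies, adding X4
Closure: {X1, X4, X5}.

X1, X4, X5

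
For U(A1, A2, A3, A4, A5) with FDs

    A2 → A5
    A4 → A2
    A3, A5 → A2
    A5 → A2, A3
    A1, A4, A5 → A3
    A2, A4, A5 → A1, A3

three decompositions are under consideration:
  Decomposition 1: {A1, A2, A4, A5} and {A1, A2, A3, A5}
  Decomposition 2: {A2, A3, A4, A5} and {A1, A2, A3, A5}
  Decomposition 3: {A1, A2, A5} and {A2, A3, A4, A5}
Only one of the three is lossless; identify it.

Decomposition 1: common = {A1, A2, A5}, closure = {A1, A2, A3, A5} → lossless.
Decomposition 2: common = {A2, A3, A5}, closure = {A2, A3, A5} → lossy.
Decomposition 3: common = {A2, A5}, closure = {A2, A3, A5} → lossy.

Decomposition 1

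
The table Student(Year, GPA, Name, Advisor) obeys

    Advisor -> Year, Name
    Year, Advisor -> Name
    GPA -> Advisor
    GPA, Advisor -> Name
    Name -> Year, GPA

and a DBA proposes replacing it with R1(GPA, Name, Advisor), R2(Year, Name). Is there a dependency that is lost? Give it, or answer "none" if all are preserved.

none

Advisor → Year, Name: restricted closure across fragments reaches Year, Name.
Year, Advisor → Name: restricted closure across fragments reaches Name.
GPA → Advisor lies within R1.
GPA, Advisor → Name lies within R1.
Name → Year, GPA: restricted closure across fragments reaches Year, GPA.
Every dependency is enforceable on the fragments, so the decomposition is dependency-preserving.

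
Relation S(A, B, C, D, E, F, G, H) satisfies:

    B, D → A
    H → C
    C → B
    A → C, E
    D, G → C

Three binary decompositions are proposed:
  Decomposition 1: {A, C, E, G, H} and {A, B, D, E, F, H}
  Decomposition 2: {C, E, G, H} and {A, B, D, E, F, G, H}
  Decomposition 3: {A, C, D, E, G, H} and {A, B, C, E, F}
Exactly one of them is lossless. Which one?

Decomposition 2

Decomposition 1: common = {A, E, H}, closure = {A, B, C, E, H} → lossy.
Decomposition 2: common = {E, G, H}, closure = {B, C, E, G, H} → lossless.
Decomposition 3: common = {A, C, E}, closure = {A, B, C, E} → lossy.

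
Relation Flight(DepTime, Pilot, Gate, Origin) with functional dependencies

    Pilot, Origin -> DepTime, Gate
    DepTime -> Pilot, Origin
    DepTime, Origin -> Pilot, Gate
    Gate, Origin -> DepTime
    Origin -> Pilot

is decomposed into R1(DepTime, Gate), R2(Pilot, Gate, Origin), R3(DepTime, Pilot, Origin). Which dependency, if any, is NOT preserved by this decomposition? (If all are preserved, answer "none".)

Pilot, Origin → DepTime, Gate: restricted closure across fragments reaches DepTime, Gate.
DepTime → Pilot, Origin lies within R3.
DepTime, Origin → Pilot, Gate: restricted closure across fragments reaches Pilot, Gate.
Gate, Origin → DepTime: restricted closure across fragments reaches DepTime.
Origin → Pilot lies within R2.
Every dependency is enforceable on the fragments, so the decomposition is dependency-preserving.

none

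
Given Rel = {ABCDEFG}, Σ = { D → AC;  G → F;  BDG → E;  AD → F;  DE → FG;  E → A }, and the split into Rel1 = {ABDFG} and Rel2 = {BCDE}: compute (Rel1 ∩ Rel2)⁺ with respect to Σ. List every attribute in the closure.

ABCDF

Rel1 ∩ Rel2 = {BD}.
D → AC applies, adding AC
AD → F applies, adding F
Closure: {ABCDF}.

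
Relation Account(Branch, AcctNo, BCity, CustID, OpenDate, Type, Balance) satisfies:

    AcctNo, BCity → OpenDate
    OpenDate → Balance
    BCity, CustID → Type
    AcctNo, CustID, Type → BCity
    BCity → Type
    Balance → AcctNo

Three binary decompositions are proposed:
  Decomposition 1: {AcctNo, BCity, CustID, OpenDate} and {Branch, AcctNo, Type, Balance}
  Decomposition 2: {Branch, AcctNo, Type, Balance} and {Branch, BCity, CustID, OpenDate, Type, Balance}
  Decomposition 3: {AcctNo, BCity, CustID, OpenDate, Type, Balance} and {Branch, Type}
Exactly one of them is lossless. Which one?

Decomposition 2

Decomposition 1: common = {AcctNo}, closure = {AcctNo} → lossy.
Decomposition 2: common = {Branch, Type, Balance}, closure = {Branch, AcctNo, Type, Balance} → lossless.
Decomposition 3: common = {Type}, closure = {Type} → lossy.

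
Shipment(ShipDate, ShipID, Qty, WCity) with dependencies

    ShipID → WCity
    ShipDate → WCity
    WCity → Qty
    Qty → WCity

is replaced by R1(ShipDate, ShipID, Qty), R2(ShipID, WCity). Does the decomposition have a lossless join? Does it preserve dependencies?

lossless but not dependency-preserving

Lossless test: (ShipID)⁺ = {ShipID, Qty, WCity}, which contains all of one fragment — lossless.
Dependency preservation: the restricted closure of {ShipDate} across the fragments never reaches {WCity}, so ShipDate → WCity cannot be enforced without a join — not preserved.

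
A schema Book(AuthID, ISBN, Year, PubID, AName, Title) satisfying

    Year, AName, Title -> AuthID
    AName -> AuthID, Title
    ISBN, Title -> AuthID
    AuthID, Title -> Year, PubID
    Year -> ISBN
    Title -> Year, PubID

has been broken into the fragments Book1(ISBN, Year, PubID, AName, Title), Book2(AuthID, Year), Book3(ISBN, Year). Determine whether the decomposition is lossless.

Chase test. Columns are AuthID, ISBN, Year, PubID, AName, Title; row i has aⱼ where attribute j ∈ Booki, else bᵢⱼ.
Initial tableau (one row per fragment):
  row 1: b11 a2 a3 a4 a5 a6
  row 2: a1 b22 a3 b24 b25 b26
  row 3: b31 a2 a3 b34 b35 b36
Rows 1 and 2 agree on Year; apply Year→ISBN and equate their ISBN entries.
No row becomes fully distinguished — the join is lossy.

No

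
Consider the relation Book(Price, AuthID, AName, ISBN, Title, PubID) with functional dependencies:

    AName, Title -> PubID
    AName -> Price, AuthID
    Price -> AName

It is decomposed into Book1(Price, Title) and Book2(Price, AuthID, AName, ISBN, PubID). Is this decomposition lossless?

No

Common attributes: Book1 ∩ Book2 = {Price}.
Closure of {Price}: Price → AName applies, adding AName; AName → Price, AuthID applies, adding AuthID. So (Price)⁺ = {Price, AuthID, AName}.
The closure contains neither all of Book1 = {Price, Title} nor all of Book2 = {Price, AuthID, AName, ISBN, PubID}, so the common attributes are not a superkey of either fragment. The join is lossy.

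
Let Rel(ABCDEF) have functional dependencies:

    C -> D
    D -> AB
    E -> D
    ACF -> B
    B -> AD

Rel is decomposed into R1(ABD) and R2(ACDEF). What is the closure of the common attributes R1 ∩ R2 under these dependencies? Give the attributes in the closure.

R1 ∩ R2 = {AD}.
D → AB applies, adding B
Closure: {ABD}.

ABD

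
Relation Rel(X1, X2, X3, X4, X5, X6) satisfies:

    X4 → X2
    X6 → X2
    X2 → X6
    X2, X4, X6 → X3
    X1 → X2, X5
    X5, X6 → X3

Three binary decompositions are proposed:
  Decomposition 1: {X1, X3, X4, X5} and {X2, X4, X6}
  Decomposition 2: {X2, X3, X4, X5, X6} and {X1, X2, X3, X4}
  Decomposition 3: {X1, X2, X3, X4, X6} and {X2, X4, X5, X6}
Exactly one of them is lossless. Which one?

Decomposition 1

Decomposition 1: common = {X4}, closure = {X2, X3, X4, X6} → lossless.
Decomposition 2: common = {X2, X3, X4}, closure = {X2, X3, X4, X6} → lossy.
Decomposition 3: common = {X2, X4, X6}, closure = {X2, X3, X4, X6} → lossy.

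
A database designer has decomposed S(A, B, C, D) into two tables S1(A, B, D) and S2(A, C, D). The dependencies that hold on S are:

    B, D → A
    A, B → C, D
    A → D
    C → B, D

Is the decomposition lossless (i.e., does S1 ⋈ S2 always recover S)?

No

Common attributes: S1 ∩ S2 = {A, D}.
No dependency enlarges {A, D}, so (A, D)⁺ = {A, D}.
The closure contains neither all of S1 = {A, B, D} nor all of S2 = {A, C, D}, so the common attributes are not a superkey of either fragment. The join is lossy.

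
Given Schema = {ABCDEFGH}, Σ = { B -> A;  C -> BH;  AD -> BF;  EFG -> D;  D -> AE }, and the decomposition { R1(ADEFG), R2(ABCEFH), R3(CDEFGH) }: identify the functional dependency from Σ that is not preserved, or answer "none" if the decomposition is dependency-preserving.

AD -> BF

Check AD → BF: no single fragment contains all of {ABDF}, and the restricted closure of {AD} across the fragments never reaches {BF}.
B → A is preserved.
C → BH is preserved.
EFG → D is preserved.
D → AE is preserved.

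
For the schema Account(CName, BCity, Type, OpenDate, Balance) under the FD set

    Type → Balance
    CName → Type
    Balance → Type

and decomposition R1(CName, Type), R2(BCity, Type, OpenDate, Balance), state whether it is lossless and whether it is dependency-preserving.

Lossless test: (Type)⁺ = {Type, Balance}, which is a superkey of neither fragment — lossy.
Dependency preservation: every FD's attributes lie within a single fragment, so each can be enforced locally — preserved.

lossy but dependency-preserving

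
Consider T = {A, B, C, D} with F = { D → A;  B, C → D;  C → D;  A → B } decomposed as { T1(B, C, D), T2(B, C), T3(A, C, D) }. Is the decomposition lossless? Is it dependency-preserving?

lossless but not dependency-preserving

Lossless test (chase): Rows 1 and 3 agree on D; apply D→A and equate their A entries. Rows 1 and 2 agree on B, C; apply B, C→D and equate their D entries. Rows 1 and 3 agree on A; apply A→B and equate their B entries. Rows 1 and 2 agree on D; apply D→A and equate their A entries. Row 1 is now all distinguished symbols — the join is lossless.
Dependency preservation: the restricted closure of {A} across the fragments never reaches {B}, so A → B cannot be enforced without a join — not preserved.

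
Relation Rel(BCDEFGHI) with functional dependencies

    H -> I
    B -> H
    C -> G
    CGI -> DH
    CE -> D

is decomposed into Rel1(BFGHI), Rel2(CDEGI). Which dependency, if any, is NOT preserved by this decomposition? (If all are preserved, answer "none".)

Check CGI → DH: no single fragment contains all of {CDGHI}, and the restricted closure of {CGI} across the fragments never reaches {DH}.
H → I is preserved.
B → H is preserved.
C → G is preserved.
CE → D is preserved.

CGI -> DH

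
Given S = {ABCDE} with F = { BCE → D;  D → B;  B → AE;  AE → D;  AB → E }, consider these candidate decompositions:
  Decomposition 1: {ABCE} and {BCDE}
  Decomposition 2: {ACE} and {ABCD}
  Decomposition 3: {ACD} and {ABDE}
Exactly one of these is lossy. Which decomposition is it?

Decomposition 1: common = {BCE}, closure = {ABCDE} → lossless.
Decomposition 2: common = {AC}, closure = {AC} → lossy.
Decomposition 3: common = {AD}, closure = {ABDE} → lossless.

Decomposition 2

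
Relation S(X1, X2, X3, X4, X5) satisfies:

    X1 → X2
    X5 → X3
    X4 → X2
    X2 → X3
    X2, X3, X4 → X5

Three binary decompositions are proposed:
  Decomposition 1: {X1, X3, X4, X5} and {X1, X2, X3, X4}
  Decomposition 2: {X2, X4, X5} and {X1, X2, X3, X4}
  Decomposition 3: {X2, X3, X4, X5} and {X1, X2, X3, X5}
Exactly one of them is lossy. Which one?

Decomposition 3

Decomposition 1: common = {X1, X3, X4}, closure = {X1, X2, X3, X4, X5} → lossless.
Decomposition 2: common = {X2, X4}, closure = {X2, X3, X4, X5} → lossless.
Decomposition 3: common = {X2, X3, X5}, closure = {X2, X3, X5} → lossy.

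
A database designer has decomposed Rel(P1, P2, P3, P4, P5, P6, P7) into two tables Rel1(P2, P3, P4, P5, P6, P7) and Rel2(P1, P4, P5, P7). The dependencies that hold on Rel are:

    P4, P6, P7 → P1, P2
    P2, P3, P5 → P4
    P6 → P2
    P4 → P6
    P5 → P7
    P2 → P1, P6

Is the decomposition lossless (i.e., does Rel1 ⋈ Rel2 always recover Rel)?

Yes

Common attributes: Rel1 ∩ Rel2 = {P4, P5, P7}.
Closure of {P4, P5, P7}: P4 → P6 applies, adding P6; P4, P6, P7 → P1, P2 applies, adding P1, P2. So (P4, P5, P7)⁺ = {P1, P2, P4, P5, P6, P7}.
This closure contains every attribute of Rel2, so Rel1 ∩ Rel2 → Rel2. The join is lossless.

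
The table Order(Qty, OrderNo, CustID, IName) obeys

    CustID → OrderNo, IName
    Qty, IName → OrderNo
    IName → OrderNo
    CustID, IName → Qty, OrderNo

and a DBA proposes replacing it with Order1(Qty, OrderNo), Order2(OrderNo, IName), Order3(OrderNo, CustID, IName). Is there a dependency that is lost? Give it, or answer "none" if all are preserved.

CustID, IName → Qty, OrderNo

Check CustID, IName → Qty, OrderNo: no single fragment contains all of {Qty, OrderNo, CustID, IName}, and the restricted closure of {CustID, IName} across the fragments never reaches {Qty, OrderNo}.
CustID → OrderNo, IName is preserved.
Qty, IName → OrderNo is preserved.
IName → OrderNo is preserved.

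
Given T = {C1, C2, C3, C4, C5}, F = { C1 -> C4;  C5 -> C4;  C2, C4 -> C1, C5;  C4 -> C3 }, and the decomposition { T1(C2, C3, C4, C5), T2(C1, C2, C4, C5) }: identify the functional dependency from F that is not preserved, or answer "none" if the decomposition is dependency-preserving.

none

C1 → C4 lies within T2.
C5 → C4 lies within T1.
C2, C4 → C1, C5 lies within T2.
C4 → C3 lies within T1.
Every dependency is enforceable on the fragments, so the decomposition is dependency-preserving.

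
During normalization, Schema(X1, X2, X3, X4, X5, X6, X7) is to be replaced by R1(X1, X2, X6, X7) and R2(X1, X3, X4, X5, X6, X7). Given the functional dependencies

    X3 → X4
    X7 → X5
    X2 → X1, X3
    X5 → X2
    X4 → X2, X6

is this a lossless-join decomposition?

Yes

Common attributes: R1 ∩ R2 = {X1, X6, X7}.
Closure of {X1, X6, X7}: X7 → X5 applies, adding X5; X5 → X2 applies, adding X2; X2 → X1, X3 applies, adding X3; X3 → X4 applies, adding X4. So (X1, X6, X7)⁺ = {X1, X2, X3, X4, X5, X6, X7}.
This closure contains every attribute of R1, so R1 ∩ R2 → R1. The join is lossless.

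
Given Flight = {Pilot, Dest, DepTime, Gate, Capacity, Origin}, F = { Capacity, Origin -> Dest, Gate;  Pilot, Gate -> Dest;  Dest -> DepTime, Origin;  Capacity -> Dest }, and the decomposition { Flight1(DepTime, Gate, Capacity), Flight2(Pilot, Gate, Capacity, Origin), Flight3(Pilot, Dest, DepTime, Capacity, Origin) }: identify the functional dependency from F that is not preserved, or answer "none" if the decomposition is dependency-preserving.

Check Pilot, Gate → Dest: no single fragment contains all of {Pilot, Dest, Gate}, and the restricted closure of {Pilot, Gate} across the fragments never reaches {Dest}.
Capacity, Origin → Dest, Gate is preserved.
Dest → DepTime, Origin is preserved.
Capacity → Dest is preserved.

Pilot, Gate -> Dest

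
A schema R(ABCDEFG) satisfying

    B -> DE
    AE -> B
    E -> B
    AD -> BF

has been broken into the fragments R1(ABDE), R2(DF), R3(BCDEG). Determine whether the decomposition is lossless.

No

Chase test. Columns are ABCDEFG; row i has aⱼ where attribute j ∈ Ri, else bᵢⱼ.
Initial tableau (one row per fragment):
  row 1: a1 a2 b13 a4 a5 b16 b17
  row 2: b21 b22 b23 a4 b25 a6 b27
  row 3: b31 a2 a3 a4 a5 b36 a7
No row becomes fully distinguished — the join is lossy.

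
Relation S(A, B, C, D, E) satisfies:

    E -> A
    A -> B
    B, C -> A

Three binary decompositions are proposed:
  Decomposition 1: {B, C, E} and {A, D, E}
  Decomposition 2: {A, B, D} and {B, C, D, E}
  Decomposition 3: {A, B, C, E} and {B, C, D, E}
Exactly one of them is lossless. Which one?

Decomposition 3

Decomposition 1: common = {E}, closure = {A, B, E} → lossy.
Decomposition 2: common = {B, D}, closure = {B, D} → lossy.
Decomposition 3: common = {B, C, E}, closure = {A, B, C, E} → lossless.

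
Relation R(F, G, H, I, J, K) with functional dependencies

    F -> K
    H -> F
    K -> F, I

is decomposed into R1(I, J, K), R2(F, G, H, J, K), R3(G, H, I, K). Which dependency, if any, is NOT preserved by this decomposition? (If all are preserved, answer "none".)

F → K lies within R2.
H → F lies within R2.
K → F, I: restricted closure across fragments reaches F, I.
Every dependency is enforceable on the fragments, so the decomposition is dependency-preserving.

none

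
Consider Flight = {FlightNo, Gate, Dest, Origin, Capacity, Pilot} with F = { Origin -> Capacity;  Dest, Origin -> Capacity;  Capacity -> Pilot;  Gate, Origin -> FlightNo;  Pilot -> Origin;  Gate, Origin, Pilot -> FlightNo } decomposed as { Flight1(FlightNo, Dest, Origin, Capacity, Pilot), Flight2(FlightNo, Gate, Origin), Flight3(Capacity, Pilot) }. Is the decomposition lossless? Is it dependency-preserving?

Lossless test (chase): Rows 1 and 2 agree on Origin; apply Origin→Capacity and equate their Capacity entries. Rows 1 and 2 agree on Capacity; apply Capacity→Pilot and equate their Pilot entries. Rows 1 and 3 agree on Pilot; apply Pilot→Origin and equate their Origin entries. No row becomes fully distinguished — the join is lossy.
Dependency preservation: Gate, Origin, Pilot → FlightNo is not contained in any single fragment, but the restricted closure of its left-hand side across the fragments still reaches the right-hand side; the remaining FDs each lie inside some fragment. All dependencies are preserved.

lossy but dependency-preserving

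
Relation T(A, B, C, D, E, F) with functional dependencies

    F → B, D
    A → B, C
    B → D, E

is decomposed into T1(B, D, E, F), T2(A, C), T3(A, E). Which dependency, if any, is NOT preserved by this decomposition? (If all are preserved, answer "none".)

Check A → B, C: no single fragment contains all of {A, B, C}, and the restricted closure of {A} across the fragments never reaches {B, C}.
F → B, D is preserved.
B → D, E is preserved.

A → B, C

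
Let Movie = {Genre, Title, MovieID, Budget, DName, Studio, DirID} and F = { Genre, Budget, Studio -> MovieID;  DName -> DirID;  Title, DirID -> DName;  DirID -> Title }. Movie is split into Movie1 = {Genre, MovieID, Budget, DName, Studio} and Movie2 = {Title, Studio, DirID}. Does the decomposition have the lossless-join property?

No

Common attributes: Movie1 ∩ Movie2 = {Studio}.
No dependency enlarges {Studio}, so (Studio)⁺ = {Studio}.
The closure contains neither all of Movie1 = {Genre, MovieID, Budget, DName, Studio} nor all of Movie2 = {Title, Studio, DirID}, so the common attributes are not a superkey of either fragment. The join is lossy.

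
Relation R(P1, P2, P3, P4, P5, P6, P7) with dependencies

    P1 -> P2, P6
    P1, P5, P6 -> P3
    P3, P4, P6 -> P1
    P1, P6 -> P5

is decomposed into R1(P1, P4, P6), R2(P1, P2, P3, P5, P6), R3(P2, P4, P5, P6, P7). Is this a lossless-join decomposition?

Chase test. Columns are P1, P2, P3, P4, P5, P6, P7; row i has aⱼ where attribute j ∈ Ri, else bᵢⱼ.
Initial tableau (one row per fragment):
  row 1: a1 b12 b13 a4 b15 a6 b17
  row 2: a1 a2 a3 b24 a5 a6 b27
  row 3: b31 a2 b33 a4 a5 a6 a7
Rows 1 and 2 agree on P1; apply P1→P2, P6 and equate their P2, P6 entries.
Rows 1 and 2 agree on P1, P6; apply P1, P6→P5 and equate their P5 entries.
Rows 1 and 2 agree on P1, P5, P6; apply P1, P5, P6→P3 and equate their P3 entries.
No row becomes fully distinguished — the join is lossy.

No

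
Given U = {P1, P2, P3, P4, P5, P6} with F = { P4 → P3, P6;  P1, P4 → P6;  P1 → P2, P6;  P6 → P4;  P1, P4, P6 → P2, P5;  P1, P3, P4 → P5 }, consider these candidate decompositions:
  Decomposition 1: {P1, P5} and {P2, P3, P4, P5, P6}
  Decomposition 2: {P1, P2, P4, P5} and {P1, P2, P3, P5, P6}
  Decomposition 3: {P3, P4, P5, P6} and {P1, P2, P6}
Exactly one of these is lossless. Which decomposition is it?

Decomposition 2

Decomposition 1: common = {P5}, closure = {P5} → lossy.
Decomposition 2: common = {P1, P2, P5}, closure = {P1, P2, P3, P4, P5, P6} → lossless.
Decomposition 3: common = {P6}, closure = {P3, P4, P6} → lossy.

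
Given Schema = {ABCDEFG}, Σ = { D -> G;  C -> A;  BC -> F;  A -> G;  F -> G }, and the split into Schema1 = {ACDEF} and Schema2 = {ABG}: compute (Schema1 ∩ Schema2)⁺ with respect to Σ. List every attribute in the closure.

Schema1 ∩ Schema2 = {A}.
A → G applies, adding G
Closure: {AG}.

AG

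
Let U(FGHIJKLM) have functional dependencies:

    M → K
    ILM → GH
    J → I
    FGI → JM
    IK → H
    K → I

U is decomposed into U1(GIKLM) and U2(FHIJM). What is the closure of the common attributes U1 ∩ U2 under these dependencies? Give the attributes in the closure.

U1 ∩ U2 = {IM}.
M → K applies, adding K
IK → H applies, adding H
Closure: {HIKM}.

HIKM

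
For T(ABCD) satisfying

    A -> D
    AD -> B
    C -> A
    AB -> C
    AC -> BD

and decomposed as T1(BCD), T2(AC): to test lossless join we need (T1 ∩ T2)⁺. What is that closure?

ABCD

T1 ∩ T2 = {C}.
C → A applies, adding A
AC → BD applies, adding BD
Closure: {ABCD}.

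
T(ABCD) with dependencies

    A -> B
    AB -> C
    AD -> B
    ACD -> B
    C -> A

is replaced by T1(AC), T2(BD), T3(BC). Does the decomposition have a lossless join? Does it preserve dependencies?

Lossless test (chase): Rows 1 and 3 agree on C; apply C→A and equate their A entries. Rows 1 and 3 agree on A; apply A→B and equate their B entries. No row becomes fully distinguished — the join is lossy.
Dependency preservation: A → B; AB → C; AD → B; ACD → B are not contained in any single fragment, but the restricted closure of each left-hand side across the fragments still reaches the right-hand side; the remaining FDs each lie inside some fragment. All dependencies are preserved.

lossy but dependency-preserving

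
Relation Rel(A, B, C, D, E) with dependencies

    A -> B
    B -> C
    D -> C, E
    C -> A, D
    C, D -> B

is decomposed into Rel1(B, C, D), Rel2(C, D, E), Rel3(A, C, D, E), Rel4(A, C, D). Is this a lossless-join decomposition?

Yes

Chase test. Columns are A, B, C, D, E; row i has aⱼ where attribute j ∈ Reli, else bᵢⱼ.
Initial tableau (one row per fragment):
  row 1: b11 a2 a3 a4 b15
  row 2: b21 b22 a3 a4 a5
  row 3: a1 b32 a3 a4 a5
  row 4: a1 b42 a3 a4 b45
Rows 3 and 4 agree on A; apply A→B and equate their B entries.
Rows 1 and 2 agree on D; apply D→C, E and equate their C, E entries.
Rows 1 and 4 agree on D; apply D→C, E and equate their C, E entries.
Rows 1 and 2 agree on C; apply C→A, D and equate their A, D entries.
Rows 1 and 3 agree on C; apply C→A, D and equate their A, D entries.
Rows 1 and 2 agree on C, D; apply C, D→B and equate their B entries.
Rows 1 and 3 agree on C, D; apply C, D→B and equate their B entries.
Row 1 is now all distinguished symbols — the join is lossless.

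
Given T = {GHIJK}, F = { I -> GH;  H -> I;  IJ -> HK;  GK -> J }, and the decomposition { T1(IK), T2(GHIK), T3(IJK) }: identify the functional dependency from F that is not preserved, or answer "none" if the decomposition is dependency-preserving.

Check GK → J: no single fragment contains all of {GJK}, and the restricted closure of {GK} across the fragments never reaches {J}.
I → GH is preserved.
H → I is preserved.
IJ → HK is preserved.

GK -> J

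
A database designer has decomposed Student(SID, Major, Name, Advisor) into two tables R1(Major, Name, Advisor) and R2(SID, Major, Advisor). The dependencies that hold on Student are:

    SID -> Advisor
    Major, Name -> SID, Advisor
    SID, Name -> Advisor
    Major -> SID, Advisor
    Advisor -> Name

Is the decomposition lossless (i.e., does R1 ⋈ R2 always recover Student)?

Yes

Common attributes: R1 ∩ R2 = {Major, Advisor}.
Closure of {Major, Advisor}: Major → SID, Advisor applies, adding SID; Advisor → Name applies, adding Name. So (Major, Advisor)⁺ = {SID, Major, Name, Advisor}.
This closure contains every attribute of R1, so R1 ∩ R2 → R1. The join is lossless.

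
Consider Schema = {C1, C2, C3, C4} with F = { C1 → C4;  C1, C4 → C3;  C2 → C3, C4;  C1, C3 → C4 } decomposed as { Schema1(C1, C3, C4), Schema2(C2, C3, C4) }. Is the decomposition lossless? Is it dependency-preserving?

Lossless test: (C3, C4)⁺ = {C3, C4}, which is a superkey of neither fragment — lossy.
Dependency preservation: every FD's attributes lie within a single fragment, so each can be enforced locally — preserved.

lossy but dependency-preserving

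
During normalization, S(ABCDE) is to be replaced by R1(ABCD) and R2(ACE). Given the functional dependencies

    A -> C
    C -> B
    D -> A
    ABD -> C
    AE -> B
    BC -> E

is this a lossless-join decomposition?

Common attributes: R1 ∩ R2 = {AC}.
Closure of {AC}: C → B applies, adding B; BC → E applies, adding E. So (AC)⁺ = {ABCE}.
This closure contains every attribute of R2, so R1 ∩ R2 → R2. The join is lossless.

Yes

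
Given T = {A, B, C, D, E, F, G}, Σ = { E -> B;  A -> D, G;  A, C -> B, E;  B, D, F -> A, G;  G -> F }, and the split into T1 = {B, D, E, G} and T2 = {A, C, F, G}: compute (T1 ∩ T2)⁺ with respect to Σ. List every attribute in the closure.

F, G

T1 ∩ T2 = {G}.
G → F applies, adding F
Closure: {F, G}.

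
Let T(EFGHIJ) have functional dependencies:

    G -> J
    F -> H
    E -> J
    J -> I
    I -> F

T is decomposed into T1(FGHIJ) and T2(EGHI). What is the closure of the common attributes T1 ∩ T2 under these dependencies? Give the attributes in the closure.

T1 ∩ T2 = {GHI}.
G → J applies, adding J
I → F applies, adding F
Closure: {FGHIJ}.

FGHIJ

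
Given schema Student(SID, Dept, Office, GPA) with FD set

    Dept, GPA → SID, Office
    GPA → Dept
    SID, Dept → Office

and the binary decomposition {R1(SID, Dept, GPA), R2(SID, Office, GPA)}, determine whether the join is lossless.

Yes

Common attributes: R1 ∩ R2 = {SID, GPA}.
Closure of {SID, GPA}: GPA → Dept applies, adding Dept; SID, Dept → Office applies, adding Office. So (SID, GPA)⁺ = {SID, Dept, Office, GPA}.
This closure contains every attribute of R1, so R1 ∩ R2 → R1. The join is lossless.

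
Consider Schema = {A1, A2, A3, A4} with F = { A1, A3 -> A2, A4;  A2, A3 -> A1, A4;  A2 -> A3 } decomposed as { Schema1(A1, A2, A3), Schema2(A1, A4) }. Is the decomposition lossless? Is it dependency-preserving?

Lossless test: (A1)⁺ = {A1}, which is a superkey of neither fragment — lossy.
Dependency preservation: the restricted closure of {A1, A3} across the fragments never reaches {A2, A4}, so A1, A3 → A2, A4 cannot be enforced without a join — not preserved.

lossy and not dependency-preserving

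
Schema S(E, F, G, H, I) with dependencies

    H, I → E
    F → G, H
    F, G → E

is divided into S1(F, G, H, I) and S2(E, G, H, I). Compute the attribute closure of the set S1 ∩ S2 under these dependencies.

S1 ∩ S2 = {G, H, I}.
H, I → E applies, adding E
Closure: {E, G, H, I}.

E, G, H, I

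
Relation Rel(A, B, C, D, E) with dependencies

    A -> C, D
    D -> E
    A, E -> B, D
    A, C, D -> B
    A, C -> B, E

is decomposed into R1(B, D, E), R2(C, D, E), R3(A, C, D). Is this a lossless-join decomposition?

No

Chase test. Columns are A, B, C, D, E; row i has aⱼ where attribute j ∈ Ri, else bᵢⱼ.
Initial tableau (one row per fragment):
  row 1: b11 a2 b13 a4 a5
  row 2: b21 b22 a3 a4 a5
  row 3: a1 b32 a3 a4 b35
Rows 1 and 3 agree on D; apply D→E and equate their E entries.
No row becomes fully distinguished — the join is lossy.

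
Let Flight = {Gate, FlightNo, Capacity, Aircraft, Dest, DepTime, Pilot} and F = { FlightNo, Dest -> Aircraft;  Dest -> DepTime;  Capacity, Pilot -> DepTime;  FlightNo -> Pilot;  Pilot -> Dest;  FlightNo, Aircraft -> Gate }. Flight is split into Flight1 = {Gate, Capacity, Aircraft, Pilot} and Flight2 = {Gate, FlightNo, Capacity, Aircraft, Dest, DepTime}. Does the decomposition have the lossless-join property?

No

Common attributes: Flight1 ∩ Flight2 = {Gate, Capacity, Aircraft}.
No dependency enlarges {Gate, Capacity, Aircraft}, so (Gate, Capacity, Aircraft)⁺ = {Gate, Capacity, Aircraft}.
The closure contains neither all of Flight1 = {Gate, Capacity, Aircraft, Pilot} nor all of Flight2 = {Gate, FlightNo, Capacity, Aircraft, Dest, DepTime}, so the common attributes are not a superkey of either fragment. The join is lossy.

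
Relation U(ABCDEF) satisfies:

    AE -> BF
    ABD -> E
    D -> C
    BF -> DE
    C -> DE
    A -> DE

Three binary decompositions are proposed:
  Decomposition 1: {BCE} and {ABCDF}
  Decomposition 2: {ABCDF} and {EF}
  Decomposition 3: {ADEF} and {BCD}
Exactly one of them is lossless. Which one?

Decomposition 1

Decomposition 1: common = {BC}, closure = {BCDE} → lossless.
Decomposition 2: common = {F}, closure = {F} → lossy.
Decomposition 3: common = {D}, closure = {CDE} → lossy.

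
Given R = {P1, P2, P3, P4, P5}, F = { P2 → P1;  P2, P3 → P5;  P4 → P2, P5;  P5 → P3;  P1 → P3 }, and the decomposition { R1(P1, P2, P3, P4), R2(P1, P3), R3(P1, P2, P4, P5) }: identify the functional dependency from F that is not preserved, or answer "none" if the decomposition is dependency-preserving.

Check P5 → P3: no single fragment contains all of {P3, P5}, and the restricted closure of {P5} across the fragments never reaches {P3}.
P2 → P1 is preserved.
P2, P3 → P5 is preserved.
P4 → P2, P5 is preserved.
P1 → P3 is preserved.

P5 → P3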